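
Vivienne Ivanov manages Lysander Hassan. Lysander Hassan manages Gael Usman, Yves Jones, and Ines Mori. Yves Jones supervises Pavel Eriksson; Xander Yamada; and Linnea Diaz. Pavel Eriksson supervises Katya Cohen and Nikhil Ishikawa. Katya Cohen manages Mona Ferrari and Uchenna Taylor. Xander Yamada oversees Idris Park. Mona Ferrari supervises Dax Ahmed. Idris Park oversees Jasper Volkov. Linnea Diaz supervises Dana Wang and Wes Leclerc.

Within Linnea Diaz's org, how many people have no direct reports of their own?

The people in Linnea Diaz's organization with no one reporting to them are Wes Leclerc, Dana Wang. That is 2.

2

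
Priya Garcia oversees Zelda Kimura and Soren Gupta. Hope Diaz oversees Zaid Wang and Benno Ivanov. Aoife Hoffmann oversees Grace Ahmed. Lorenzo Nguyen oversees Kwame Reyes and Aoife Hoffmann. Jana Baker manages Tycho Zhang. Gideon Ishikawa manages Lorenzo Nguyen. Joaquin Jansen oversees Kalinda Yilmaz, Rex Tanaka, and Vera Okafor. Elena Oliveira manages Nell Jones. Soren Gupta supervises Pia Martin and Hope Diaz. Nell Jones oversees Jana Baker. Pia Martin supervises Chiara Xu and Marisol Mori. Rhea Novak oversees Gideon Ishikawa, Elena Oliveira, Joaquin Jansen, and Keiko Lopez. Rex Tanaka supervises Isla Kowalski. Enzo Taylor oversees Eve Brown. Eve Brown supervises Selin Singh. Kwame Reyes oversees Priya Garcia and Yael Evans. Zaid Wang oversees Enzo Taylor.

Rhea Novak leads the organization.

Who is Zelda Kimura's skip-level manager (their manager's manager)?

Zelda Kimura reports to Priya Garcia, and Priya Garcia reports to Kwame Reyes. So Zelda Kimura's skip-level manager is Kwame Reyes.

Kwame Reyes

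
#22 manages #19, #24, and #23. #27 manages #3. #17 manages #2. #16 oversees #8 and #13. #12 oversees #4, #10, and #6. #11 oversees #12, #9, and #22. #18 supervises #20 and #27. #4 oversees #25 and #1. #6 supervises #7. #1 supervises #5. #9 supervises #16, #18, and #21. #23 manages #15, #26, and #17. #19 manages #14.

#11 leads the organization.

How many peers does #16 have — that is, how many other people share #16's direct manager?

#16 reports to #9. #9's other direct reports are #18, #21 — 2 peers.

2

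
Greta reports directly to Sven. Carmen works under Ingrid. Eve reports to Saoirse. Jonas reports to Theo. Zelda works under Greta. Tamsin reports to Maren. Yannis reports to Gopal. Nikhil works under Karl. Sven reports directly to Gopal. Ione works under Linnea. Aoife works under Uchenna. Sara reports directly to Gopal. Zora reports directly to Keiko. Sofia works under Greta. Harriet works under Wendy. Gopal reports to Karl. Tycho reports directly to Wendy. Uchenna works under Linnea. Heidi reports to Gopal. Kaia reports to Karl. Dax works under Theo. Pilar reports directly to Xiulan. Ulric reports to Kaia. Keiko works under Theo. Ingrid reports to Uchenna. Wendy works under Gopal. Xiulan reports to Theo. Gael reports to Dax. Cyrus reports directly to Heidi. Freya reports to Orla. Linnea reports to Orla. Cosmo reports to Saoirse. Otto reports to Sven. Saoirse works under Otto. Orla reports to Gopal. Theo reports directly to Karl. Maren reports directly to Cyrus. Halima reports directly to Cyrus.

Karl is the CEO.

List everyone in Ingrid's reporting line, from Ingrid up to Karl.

Ingrid reports to Uchenna. Uchenna reports to Linnea. Linnea reports to Orla. Orla reports to Gopal. Gopal reports to Karl. Karl is at the top.

Ingrid -> Uchenna -> Linnea -> Orla -> Gopal -> Karl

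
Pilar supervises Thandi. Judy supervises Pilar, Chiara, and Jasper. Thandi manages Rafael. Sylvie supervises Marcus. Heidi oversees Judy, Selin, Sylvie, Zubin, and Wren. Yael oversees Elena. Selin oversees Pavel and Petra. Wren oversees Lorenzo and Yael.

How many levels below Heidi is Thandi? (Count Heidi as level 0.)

Chain from Thandi up to Heidi: Thandi → Pilar → Judy → Heidi. That is 3 steps up, so Thandi is 3 levels below Heidi.

3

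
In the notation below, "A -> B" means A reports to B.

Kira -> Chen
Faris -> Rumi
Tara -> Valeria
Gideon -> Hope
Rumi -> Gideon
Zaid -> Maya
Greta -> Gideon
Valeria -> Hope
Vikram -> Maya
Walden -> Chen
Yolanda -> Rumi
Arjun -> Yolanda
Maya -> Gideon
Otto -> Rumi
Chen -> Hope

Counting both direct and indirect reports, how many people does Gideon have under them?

9

Gideon directly manages Maya, Rumi, Greta. Under Maya: Zaid, Vikram (2). Under Rumi: Otto, Faris, Yolanda, Arjun (4). Greta has no reports. So Gideon's organization is 3 direct reports plus everyone under them: 3 + 5 + 1 = 9.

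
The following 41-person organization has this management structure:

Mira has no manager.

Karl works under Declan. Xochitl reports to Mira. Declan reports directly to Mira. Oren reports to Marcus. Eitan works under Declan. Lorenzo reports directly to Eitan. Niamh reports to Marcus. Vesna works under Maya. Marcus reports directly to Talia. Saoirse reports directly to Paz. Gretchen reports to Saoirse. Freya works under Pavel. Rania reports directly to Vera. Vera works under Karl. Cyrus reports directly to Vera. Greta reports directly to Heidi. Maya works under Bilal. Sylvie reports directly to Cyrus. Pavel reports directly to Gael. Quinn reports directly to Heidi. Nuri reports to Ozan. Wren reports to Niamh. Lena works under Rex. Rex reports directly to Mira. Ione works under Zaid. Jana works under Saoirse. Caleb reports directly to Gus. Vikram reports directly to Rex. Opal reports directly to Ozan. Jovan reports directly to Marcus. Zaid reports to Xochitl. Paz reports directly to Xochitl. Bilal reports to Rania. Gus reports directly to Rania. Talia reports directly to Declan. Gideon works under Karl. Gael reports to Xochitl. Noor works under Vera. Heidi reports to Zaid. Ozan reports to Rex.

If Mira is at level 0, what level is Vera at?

Chain from Vera up to Mira: Vera → Karl → Declan → Mira. That is 3 steps up, so Vera is 3 levels below Mira.

3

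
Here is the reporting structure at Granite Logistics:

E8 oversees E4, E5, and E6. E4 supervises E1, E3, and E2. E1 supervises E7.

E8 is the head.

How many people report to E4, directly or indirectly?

E4 directly manages E1, E3, E2. Under E1: E7 (1). E3 has no reports. E2 has no reports. So E4's organization is 3 direct reports plus everyone under them: 2 + 1 + 1 = 4.

4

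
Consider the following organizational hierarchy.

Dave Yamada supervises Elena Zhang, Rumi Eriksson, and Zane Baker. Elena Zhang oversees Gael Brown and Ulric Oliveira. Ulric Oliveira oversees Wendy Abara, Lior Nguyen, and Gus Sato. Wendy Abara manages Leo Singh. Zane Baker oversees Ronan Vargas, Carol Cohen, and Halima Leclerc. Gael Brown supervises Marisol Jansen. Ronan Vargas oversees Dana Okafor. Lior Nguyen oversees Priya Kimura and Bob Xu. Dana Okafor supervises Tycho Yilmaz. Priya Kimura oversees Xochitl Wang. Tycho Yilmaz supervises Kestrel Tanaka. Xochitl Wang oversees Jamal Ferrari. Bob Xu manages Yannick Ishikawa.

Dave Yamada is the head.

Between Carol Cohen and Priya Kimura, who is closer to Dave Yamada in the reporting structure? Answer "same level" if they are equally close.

Carol Cohen

Carol Cohen is 2 levels below Dave Yamada; Priya Kimura is 4. Carol Cohen is higher.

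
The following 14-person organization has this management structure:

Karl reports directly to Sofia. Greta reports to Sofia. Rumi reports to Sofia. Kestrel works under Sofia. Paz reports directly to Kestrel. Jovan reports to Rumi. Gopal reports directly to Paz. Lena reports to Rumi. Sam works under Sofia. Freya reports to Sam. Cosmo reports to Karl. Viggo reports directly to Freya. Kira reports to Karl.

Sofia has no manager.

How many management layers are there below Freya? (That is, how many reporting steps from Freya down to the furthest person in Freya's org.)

The longest chain under Freya runs Freya → Viggo, which is 1 level below Freya.

1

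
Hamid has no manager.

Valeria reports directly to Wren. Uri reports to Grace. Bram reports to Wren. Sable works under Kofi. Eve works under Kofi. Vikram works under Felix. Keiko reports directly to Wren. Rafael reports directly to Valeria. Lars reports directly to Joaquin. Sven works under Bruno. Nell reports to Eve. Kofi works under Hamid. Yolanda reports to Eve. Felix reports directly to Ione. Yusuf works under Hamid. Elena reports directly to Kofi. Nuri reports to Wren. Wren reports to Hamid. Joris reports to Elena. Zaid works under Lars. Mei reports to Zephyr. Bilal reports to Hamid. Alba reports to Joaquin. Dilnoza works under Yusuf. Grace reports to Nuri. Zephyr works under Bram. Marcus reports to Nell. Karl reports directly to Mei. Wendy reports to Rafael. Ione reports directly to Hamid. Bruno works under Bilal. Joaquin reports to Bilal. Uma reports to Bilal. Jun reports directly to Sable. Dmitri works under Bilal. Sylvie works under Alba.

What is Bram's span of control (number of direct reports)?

Bram directly manages Zephyr. That is 1 direct report.

1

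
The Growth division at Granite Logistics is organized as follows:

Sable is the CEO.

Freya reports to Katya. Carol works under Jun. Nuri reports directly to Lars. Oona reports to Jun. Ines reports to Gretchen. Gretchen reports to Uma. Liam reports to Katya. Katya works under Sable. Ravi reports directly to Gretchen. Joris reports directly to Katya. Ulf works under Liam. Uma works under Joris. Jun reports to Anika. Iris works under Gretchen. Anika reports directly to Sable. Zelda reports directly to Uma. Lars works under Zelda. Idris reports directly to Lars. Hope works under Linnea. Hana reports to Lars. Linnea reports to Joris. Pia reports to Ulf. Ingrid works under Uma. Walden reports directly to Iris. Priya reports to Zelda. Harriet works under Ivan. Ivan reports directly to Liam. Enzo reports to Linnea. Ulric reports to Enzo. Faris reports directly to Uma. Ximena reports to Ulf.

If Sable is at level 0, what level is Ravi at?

5

Chain from Ravi up to Sable: Ravi → Gretchen → Uma → Joris → Katya → Sable. That is 5 steps up, so Ravi is 5 levels below Sable.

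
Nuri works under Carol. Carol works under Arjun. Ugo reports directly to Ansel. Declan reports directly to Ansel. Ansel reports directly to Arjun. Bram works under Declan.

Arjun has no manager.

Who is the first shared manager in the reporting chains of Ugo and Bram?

Ugo's chain of managers is Ansel, Arjun. Bram's chain of managers is Declan, Ansel, Arjun. The first manager that appears in both chains is Ansel.

Ansel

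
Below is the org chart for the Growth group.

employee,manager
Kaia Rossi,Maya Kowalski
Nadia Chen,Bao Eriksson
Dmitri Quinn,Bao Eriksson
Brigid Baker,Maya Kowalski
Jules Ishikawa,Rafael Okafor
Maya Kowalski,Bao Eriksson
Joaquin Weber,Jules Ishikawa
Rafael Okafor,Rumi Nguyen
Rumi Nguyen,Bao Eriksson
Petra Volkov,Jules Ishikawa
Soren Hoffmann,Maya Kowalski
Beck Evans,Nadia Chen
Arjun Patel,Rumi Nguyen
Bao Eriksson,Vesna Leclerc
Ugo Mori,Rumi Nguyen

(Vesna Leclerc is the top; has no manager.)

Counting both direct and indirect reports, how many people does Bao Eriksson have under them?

14

Bao Eriksson directly manages Rumi Nguyen, Maya Kowalski, Nadia Chen, Dmitri Quinn. Under Rumi Nguyen: Ugo Mori, Arjun Patel, Rafael Okafor, Jules Ishikawa, Petra Volkov, Joaquin Weber (6). Under Maya Kowalski: Soren Hoffmann, Brigid Baker, Kaia Rossi (3). Under Nadia Chen: Beck Evans (1). Dmitri Quinn has no reports. So Bao Eriksson's organization is 4 direct reports plus everyone under them: 7 + 4 + 2 + 1 = 14.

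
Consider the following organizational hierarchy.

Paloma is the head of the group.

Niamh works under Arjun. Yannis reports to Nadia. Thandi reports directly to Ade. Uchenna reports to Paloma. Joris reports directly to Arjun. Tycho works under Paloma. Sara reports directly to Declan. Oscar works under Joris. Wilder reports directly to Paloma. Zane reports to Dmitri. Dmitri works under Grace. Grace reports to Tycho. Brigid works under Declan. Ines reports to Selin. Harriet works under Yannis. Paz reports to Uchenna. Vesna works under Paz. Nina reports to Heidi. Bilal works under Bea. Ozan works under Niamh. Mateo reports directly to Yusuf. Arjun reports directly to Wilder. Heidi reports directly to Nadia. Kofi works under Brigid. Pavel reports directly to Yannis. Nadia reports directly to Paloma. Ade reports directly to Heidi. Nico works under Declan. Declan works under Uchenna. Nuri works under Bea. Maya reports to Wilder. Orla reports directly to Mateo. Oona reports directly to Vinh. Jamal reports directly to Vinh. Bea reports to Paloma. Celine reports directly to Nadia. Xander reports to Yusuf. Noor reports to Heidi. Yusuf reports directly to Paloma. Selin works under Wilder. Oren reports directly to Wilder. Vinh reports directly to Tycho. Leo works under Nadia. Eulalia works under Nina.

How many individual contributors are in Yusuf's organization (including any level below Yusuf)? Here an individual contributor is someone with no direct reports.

2

The people in Yusuf's organization with no one reporting to them are Xander, Orla. That is 2.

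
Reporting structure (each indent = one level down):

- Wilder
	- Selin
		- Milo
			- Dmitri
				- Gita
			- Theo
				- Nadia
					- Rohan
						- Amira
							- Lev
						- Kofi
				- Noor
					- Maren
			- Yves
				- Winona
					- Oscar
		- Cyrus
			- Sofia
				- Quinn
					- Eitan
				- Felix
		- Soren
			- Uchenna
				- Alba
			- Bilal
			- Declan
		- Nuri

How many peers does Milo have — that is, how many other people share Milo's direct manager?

Milo reports to Selin. Selin's other direct reports are Cyrus, Soren, Nuri — 3 peers.

3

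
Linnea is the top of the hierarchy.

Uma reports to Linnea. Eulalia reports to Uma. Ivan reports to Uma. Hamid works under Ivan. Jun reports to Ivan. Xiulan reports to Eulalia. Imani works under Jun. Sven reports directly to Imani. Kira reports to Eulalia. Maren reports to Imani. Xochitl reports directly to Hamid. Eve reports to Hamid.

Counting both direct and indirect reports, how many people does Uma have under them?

Uma directly manages Eulalia, Ivan. Under Eulalia: Kira, Xiulan (2). Under Ivan: Jun, Imani, Maren, Sven, Hamid, Eve, Xochitl (7). So Uma's organization is 2 direct reports plus everyone under them: 3 + 8 = 11.

11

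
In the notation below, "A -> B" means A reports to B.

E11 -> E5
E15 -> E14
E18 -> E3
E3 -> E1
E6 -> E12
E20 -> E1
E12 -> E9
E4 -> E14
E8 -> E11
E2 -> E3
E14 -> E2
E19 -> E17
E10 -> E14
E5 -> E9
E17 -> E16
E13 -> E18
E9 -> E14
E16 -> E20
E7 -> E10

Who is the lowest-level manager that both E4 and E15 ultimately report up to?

E4's chain of managers is E14, E2, E3, E1. E15's chain of managers is E14, E2, E3, E1. The first manager that appears in both chains is E14.

E14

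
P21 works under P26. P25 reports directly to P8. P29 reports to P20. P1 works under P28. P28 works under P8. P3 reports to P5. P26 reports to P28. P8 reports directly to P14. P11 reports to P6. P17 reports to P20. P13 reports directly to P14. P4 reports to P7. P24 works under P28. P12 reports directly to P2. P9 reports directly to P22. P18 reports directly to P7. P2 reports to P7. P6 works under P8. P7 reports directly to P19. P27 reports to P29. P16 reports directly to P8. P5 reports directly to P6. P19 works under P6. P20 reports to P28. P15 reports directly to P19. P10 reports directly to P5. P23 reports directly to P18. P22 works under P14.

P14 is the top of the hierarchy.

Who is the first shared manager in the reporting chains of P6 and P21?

P8

P6's chain of managers is P8, P14. P21's chain of managers is P26, P28, P8, P14. The first manager that appears in both chains is P8.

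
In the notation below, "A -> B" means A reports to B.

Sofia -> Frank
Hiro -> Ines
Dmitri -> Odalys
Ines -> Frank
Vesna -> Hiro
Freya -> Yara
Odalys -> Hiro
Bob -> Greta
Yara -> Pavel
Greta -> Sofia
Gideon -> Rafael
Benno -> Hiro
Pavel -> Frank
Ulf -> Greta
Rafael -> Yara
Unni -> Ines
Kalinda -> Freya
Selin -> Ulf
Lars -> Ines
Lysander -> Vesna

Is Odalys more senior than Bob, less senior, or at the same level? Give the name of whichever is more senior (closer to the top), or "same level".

same level

Both Odalys and Bob are 3 levels below Frank.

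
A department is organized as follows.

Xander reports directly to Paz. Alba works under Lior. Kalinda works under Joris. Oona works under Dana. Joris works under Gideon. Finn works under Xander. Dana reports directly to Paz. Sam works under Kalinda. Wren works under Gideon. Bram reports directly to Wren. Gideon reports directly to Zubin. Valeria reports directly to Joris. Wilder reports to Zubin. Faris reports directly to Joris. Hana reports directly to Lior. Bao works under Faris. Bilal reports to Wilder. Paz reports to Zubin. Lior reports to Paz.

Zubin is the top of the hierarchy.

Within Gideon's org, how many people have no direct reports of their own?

4

The people in Gideon's organization with no one reporting to them are Bram, Valeria, Bao, Sam. That is 4.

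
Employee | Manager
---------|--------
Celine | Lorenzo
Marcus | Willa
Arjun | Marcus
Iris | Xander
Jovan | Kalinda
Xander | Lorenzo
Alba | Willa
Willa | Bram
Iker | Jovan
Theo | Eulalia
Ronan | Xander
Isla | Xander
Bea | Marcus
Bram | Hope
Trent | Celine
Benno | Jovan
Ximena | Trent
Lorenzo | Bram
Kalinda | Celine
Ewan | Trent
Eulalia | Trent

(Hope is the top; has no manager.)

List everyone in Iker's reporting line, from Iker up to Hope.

Iker -> Jovan -> Kalinda -> Celine -> Lorenzo -> Bram -> Hope

Iker reports to Jovan. Jovan reports to Kalinda. Kalinda reports to Celine. Celine reports to Lorenzo. Lorenzo reports to Bram. Bram reports to Hope. Hope is at the top.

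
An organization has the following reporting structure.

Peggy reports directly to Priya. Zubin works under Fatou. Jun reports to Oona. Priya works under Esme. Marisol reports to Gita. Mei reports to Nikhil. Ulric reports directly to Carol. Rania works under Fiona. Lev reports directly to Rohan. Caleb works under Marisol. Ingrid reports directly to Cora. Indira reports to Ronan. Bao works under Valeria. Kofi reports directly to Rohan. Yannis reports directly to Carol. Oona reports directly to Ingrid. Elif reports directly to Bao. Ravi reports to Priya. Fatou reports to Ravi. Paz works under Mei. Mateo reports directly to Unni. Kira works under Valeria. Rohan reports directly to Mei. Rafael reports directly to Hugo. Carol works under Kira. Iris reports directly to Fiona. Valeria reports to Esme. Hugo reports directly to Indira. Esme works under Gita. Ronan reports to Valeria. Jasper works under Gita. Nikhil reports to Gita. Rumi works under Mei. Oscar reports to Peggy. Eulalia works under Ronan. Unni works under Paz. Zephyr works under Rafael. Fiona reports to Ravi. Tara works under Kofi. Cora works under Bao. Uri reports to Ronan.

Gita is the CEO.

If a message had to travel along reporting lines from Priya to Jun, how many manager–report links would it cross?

7

Priya is 1 level below Esme, and Jun is 6 levels below Esme (their lowest common manager). The shortest path runs up from Priya to Esme and back down to Jun: 1 + 6 = 7 links.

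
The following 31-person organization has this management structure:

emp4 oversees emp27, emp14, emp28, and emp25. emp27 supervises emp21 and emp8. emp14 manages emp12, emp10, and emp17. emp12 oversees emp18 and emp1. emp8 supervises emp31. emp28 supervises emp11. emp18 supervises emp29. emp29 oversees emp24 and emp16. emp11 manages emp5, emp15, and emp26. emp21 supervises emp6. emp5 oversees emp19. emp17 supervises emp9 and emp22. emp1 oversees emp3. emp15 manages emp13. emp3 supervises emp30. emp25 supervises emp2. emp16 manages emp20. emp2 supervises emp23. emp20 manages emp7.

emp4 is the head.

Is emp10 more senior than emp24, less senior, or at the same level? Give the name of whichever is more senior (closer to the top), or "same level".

emp10

emp10 is 2 levels below emp4; emp24 is 5. emp10 is higher.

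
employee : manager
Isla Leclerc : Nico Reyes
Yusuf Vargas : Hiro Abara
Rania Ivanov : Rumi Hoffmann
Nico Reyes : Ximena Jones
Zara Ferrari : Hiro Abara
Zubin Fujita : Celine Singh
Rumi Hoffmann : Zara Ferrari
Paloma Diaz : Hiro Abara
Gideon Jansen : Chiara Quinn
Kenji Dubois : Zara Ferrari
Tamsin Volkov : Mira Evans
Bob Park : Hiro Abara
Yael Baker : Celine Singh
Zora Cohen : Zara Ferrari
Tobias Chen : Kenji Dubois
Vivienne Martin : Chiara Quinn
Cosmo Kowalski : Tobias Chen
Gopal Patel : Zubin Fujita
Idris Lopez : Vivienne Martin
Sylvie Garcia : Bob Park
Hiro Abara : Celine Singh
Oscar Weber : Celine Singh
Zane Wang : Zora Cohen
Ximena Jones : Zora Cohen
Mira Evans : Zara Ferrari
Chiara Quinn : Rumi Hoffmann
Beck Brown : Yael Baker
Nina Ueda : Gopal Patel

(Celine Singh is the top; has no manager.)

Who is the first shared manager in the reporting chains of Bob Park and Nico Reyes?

Bob Park's chain of managers is Hiro Abara, Celine Singh. Nico Reyes's chain of managers is Ximena Jones, Zora Cohen, Zara Ferrari, Hiro Abara, Celine Singh. The first manager that appears in both chains is Hiro Abara.

Hiro Abara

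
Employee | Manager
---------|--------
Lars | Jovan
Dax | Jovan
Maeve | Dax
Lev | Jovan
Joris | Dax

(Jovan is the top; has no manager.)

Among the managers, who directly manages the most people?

Jovan

Direct-report counts: Jovan has 3; Dax has 2. The largest is 3, held by Jovan.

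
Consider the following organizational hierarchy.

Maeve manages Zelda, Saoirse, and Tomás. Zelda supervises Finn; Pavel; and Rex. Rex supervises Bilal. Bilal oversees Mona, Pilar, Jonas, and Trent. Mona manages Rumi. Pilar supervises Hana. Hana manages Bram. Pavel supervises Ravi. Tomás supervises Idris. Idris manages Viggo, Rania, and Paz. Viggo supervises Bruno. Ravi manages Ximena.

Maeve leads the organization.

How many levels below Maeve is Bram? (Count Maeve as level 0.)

6

Chain from Bram up to Maeve: Bram → Hana → Pilar → Bilal → Rex → Zelda → Maeve. That is 6 steps up, so Bram is 6 levels below Maeve.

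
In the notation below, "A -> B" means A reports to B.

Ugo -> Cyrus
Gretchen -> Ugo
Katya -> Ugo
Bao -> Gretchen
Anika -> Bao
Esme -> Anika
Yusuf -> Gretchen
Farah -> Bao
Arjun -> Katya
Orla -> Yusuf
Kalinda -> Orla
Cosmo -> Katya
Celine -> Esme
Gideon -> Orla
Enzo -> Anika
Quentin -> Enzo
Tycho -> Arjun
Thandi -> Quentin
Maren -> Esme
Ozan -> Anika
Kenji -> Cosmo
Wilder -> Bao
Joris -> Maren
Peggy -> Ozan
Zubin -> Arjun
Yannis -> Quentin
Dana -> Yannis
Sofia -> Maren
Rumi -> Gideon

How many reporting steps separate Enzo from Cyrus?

5

Chain from Enzo up to Cyrus: Enzo → Anika → Bao → Gretchen → Ugo → Cyrus. That is 5 steps up, so Enzo is 5 levels below Cyrus.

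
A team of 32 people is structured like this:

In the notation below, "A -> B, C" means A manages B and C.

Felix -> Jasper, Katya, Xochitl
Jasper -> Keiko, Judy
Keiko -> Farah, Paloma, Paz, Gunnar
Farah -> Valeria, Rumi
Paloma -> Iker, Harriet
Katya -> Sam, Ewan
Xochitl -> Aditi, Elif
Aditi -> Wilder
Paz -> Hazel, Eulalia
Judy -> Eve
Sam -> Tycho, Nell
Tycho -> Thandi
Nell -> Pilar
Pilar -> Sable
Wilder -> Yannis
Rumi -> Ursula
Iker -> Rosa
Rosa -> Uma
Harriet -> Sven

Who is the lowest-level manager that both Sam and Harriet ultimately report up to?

Felix

Sam's chain of managers is Katya, Felix. Harriet's chain of managers is Paloma, Keiko, Jasper, Felix. The first manager that appears in both chains is Felix.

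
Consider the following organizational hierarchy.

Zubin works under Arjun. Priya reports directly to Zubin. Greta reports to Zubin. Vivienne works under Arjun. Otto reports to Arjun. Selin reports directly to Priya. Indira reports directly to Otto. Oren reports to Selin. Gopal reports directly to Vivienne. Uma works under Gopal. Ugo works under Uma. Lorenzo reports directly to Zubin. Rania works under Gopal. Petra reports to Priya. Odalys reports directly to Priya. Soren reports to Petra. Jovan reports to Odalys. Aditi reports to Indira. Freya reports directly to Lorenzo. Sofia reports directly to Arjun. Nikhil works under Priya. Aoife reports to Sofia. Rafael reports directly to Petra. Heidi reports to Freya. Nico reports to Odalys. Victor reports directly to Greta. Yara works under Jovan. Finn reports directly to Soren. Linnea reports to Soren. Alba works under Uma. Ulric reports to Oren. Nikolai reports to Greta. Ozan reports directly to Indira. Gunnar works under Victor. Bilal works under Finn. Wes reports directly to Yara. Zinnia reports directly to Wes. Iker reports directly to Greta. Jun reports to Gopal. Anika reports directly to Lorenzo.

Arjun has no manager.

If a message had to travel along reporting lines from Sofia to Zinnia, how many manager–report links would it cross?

Sofia is 1 level below Arjun, and Zinnia is 7 levels below Arjun (their lowest common manager). The shortest path runs up from Sofia to Arjun and back down to Zinnia: 1 + 7 = 8 links.

8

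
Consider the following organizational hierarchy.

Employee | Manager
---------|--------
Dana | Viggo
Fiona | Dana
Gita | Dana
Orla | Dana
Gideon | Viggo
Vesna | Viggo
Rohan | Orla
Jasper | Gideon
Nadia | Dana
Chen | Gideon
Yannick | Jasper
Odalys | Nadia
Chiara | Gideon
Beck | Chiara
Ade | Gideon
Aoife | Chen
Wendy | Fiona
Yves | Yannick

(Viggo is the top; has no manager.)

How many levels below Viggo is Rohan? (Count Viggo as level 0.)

Chain from Rohan up to Viggo: Rohan → Orla → Dana → Viggo. That is 3 steps up, so Rohan is 3 levels below Viggo.

3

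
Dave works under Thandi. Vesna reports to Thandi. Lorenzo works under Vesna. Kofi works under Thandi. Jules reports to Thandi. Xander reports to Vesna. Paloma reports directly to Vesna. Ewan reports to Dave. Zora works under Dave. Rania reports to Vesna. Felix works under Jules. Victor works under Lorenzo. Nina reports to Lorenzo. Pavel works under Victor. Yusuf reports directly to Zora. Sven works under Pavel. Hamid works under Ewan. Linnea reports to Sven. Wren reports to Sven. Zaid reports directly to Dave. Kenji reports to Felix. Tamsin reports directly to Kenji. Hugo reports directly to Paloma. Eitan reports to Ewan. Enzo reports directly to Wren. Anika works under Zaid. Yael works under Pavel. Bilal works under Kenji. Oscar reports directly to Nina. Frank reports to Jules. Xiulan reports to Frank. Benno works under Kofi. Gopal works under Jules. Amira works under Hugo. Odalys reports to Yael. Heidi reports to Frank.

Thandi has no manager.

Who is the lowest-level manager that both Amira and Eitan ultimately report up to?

Amira's chain of managers is Hugo, Paloma, Vesna, Thandi. Eitan's chain of managers is Ewan, Dave, Thandi. The first manager that appears in both chains is Thandi.

Thandi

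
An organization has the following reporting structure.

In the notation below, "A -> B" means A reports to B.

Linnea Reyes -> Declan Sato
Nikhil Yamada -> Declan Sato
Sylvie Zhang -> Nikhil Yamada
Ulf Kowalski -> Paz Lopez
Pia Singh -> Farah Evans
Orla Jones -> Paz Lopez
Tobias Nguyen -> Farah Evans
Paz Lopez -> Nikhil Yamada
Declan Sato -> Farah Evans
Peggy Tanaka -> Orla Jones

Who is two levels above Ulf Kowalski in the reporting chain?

Ulf Kowalski reports to Paz Lopez, and Paz Lopez reports to Nikhil Yamada. So Ulf Kowalski's skip-level manager is Nikhil Yamada.

Nikhil Yamada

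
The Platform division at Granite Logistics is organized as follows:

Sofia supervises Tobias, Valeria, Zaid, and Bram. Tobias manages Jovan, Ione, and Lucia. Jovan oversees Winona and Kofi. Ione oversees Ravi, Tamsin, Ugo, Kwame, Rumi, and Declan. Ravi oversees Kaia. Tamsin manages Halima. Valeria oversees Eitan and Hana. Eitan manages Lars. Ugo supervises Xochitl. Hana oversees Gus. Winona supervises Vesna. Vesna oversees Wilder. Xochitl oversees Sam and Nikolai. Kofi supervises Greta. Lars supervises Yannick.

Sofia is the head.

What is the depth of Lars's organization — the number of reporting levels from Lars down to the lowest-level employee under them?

The longest chain under Lars runs Lars → Yannick, which is 1 level below Lars.

1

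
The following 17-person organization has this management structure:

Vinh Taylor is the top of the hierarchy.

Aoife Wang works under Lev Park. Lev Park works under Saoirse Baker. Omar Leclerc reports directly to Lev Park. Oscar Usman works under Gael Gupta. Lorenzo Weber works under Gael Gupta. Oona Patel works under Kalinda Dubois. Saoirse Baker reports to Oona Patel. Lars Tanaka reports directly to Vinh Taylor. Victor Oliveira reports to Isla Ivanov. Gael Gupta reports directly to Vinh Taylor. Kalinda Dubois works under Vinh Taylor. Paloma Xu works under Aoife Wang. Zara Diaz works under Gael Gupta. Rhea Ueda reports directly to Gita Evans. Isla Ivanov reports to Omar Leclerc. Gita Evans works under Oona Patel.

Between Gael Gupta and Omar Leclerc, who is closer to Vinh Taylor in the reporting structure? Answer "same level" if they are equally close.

Gael Gupta

Gael Gupta is 1 level below Vinh Taylor; Omar Leclerc is 5. Gael Gupta is higher.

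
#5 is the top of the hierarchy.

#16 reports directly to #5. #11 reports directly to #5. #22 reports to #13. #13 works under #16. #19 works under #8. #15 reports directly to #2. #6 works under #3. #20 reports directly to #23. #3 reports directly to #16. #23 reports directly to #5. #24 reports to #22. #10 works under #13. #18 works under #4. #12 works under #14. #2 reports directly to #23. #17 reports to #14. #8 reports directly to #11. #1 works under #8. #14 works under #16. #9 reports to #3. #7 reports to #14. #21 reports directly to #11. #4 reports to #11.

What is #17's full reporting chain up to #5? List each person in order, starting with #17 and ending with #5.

#17 -> #14 -> #16 -> #5

#17 reports to #14. #14 reports to #16. #16 reports to #5. #5 is at the top.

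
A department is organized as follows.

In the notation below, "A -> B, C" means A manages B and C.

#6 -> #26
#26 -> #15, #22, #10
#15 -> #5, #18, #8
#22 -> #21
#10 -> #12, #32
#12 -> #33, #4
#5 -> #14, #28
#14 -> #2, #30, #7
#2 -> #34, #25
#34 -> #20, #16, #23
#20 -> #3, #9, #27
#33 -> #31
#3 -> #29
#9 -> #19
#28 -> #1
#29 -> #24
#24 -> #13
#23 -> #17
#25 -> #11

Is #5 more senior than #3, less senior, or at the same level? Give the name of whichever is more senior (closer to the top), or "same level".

#5

#5 is 3 levels below #6; #3 is 8. #5 is higher.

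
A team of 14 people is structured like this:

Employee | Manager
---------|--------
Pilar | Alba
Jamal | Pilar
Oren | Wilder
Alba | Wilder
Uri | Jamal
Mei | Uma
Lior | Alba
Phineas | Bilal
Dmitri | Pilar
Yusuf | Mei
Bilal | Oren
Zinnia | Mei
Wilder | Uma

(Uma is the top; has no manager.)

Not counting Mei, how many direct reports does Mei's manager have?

1

Mei reports to Uma. Uma's other direct reports are Wilder — 1 peer.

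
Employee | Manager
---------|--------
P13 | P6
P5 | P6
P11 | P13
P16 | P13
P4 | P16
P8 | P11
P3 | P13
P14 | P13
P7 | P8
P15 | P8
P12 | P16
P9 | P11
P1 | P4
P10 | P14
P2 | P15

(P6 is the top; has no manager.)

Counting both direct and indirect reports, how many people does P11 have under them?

5

P11 directly manages P8, P9. Under P8: P15, P2, P7 (3). P9 has no reports. So P11's organization is 2 direct reports plus everyone under them: 4 + 1 = 5.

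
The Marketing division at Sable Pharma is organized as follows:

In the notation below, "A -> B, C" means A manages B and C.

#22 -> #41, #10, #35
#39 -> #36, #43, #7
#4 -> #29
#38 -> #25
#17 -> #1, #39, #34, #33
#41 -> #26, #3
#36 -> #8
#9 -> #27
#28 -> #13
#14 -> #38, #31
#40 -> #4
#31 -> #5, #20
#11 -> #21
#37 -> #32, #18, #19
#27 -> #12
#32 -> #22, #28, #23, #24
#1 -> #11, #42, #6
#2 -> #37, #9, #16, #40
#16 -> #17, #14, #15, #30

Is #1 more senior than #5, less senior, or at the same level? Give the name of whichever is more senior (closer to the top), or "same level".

#1 is 3 levels below #2; #5 is 4. #1 is higher.

#1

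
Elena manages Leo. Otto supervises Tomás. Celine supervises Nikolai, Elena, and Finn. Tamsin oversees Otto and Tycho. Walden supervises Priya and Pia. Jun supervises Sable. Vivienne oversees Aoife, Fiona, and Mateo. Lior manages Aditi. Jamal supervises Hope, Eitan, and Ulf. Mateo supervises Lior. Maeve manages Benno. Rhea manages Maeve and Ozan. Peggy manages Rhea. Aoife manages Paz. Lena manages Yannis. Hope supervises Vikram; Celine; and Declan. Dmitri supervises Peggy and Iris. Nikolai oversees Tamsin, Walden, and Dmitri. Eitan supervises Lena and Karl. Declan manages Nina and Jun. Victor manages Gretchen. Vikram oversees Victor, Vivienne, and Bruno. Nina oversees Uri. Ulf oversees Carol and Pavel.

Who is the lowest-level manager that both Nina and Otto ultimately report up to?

Nina's chain of managers is Declan, Hope, Jamal. Otto's chain of managers is Tamsin, Nikolai, Celine, Hope, Jamal. The first manager that appears in both chains is Hope.

Hope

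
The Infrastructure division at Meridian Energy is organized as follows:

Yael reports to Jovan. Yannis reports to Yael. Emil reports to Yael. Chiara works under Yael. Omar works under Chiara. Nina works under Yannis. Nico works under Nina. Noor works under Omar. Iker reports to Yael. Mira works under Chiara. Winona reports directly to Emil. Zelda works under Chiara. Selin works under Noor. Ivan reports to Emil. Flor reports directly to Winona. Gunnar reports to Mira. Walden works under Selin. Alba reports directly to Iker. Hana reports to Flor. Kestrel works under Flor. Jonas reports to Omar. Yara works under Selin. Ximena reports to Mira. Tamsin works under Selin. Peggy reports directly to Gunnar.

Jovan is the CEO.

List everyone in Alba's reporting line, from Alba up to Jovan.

Alba reports to Iker. Iker reports to Yael. Yael reports to Jovan. Jovan is at the top.

Alba -> Iker -> Yael -> Jovan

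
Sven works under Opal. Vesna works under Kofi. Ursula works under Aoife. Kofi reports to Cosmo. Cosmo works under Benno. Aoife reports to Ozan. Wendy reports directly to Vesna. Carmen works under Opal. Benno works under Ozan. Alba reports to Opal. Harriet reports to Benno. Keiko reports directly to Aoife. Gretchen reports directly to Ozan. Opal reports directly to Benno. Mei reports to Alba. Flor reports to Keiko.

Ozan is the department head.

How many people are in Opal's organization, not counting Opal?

4

Opal directly manages Alba, Sven, Carmen. Under Alba: Mei (1). Sven has no reports. Carmen has no reports. So Opal's organization is 3 direct reports plus everyone under them: 2 + 1 + 1 = 4.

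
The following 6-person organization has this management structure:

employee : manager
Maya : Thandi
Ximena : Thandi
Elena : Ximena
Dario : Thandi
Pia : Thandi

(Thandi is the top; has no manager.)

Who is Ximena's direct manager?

Thandi

Ximena reports directly to Thandi.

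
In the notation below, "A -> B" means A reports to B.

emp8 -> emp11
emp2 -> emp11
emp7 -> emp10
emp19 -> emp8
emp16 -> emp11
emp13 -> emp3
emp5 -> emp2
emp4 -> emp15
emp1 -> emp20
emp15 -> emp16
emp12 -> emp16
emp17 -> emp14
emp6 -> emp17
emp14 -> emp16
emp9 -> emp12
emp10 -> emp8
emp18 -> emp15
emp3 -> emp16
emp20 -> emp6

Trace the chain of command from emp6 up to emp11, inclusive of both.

emp6 reports to emp17. emp17 reports to emp14. emp14 reports to emp16. emp16 reports to emp11. emp11 is at the top.

emp6 -> emp17 -> emp14 -> emp16 -> emp11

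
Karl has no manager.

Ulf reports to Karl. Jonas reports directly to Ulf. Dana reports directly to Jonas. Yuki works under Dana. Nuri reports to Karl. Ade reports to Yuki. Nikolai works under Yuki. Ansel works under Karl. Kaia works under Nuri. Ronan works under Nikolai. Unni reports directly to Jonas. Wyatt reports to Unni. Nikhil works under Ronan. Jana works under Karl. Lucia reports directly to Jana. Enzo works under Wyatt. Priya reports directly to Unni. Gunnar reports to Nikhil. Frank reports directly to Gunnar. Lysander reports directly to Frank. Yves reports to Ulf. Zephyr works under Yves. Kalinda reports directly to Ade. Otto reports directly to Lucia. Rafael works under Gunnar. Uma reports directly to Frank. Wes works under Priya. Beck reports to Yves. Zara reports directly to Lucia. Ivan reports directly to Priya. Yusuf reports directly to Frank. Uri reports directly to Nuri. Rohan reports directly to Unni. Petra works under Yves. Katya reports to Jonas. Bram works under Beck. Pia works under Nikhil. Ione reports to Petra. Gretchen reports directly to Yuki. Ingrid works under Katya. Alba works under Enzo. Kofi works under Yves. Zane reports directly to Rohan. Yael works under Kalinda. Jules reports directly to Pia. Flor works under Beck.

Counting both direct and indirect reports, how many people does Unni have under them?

8

Unni directly manages Wyatt, Priya, Rohan. Under Wyatt: Enzo, Alba (2). Under Priya: Ivan, Wes (2). Under Rohan: Zane (1). So Unni's organization is 3 direct reports plus everyone under them: 3 + 3 + 2 = 8.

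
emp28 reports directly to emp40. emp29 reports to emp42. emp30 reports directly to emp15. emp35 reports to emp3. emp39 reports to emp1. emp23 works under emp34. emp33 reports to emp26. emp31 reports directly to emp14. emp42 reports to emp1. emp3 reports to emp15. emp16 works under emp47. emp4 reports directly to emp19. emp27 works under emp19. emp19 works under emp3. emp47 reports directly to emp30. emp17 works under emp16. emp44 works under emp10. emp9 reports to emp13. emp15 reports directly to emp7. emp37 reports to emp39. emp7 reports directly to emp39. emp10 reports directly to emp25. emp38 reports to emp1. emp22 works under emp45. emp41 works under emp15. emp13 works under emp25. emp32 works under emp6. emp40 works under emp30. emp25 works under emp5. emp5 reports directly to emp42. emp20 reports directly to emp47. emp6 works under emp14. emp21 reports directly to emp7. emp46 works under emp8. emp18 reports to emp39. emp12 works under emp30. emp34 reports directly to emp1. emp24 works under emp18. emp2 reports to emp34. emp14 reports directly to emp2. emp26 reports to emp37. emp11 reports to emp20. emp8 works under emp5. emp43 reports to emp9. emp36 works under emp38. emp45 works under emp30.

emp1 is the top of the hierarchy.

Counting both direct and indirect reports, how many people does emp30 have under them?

10

emp30 directly manages emp47, emp45, emp40, emp12. Under emp47: emp20, emp11, emp16, emp17 (4). Under emp45: emp22 (1). Under emp40: emp28 (1). emp12 has no reports. So emp30's organization is 4 direct reports plus everyone under them: 5 + 2 + 2 + 1 = 10.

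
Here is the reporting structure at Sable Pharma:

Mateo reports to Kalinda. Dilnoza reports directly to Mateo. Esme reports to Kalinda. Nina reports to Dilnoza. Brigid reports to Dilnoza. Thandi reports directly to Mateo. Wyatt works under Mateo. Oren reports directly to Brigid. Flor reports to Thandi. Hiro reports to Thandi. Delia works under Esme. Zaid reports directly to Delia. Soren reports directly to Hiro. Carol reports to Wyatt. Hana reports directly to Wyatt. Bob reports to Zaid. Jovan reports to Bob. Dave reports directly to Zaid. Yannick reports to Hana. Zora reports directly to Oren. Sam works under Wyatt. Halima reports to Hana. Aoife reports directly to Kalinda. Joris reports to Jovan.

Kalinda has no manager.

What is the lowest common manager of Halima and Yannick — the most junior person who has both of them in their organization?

Hana

Halima's chain of managers is Hana, Wyatt, Mateo, Kalinda. Yannick's chain of managers is Hana, Wyatt, Mateo, Kalinda. The first manager that appears in both chains is Hana.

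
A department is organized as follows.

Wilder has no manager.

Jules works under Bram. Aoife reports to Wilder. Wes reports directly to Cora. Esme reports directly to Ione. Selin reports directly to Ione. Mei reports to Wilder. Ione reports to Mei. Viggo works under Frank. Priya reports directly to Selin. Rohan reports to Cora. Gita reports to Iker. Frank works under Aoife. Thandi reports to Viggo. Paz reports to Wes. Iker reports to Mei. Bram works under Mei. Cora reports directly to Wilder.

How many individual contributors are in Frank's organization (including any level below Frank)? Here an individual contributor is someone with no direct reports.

The only person in Frank's organization with no one reporting to them is Thandi. That is 1.

1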